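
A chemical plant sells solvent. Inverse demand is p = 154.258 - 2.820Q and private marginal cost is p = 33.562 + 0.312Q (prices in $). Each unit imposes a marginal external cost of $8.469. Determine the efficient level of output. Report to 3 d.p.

Social marginal cost = private MC + MEC = 42.031 + 0.312Q.
Set SMC = demand: 42.031 + 0.312Q = 154.258 - 2.820Q → Q* = 35.8324.

Q* = 35.832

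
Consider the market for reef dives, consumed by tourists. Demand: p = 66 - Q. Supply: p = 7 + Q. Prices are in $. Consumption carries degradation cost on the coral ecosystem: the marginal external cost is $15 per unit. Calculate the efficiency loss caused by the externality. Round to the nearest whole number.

Market equilibrium (private): 7 + Q = 66 - Q → Q_m = 29.5000.
Social marginal benefit = demand − MEC = 51 - Q.
Set SMB = MC: 51 - Q = 7 + Q → Q* = 22.0000.
Height of the DWL triangle at Q_m is MC(Q_m) − SMB(Q_m) = MEC(Q_m) = 15.0000.
DWL = ½ × 7.5000 × 15.0000 = 56.2500.

DWL = $56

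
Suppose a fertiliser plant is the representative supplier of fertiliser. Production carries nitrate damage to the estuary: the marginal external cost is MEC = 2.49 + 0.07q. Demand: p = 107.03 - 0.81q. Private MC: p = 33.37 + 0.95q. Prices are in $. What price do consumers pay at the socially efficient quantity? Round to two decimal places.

P = $75.53

Social marginal cost = private MC + MEC = 35.86 + 1.02q.
Set SMC = demand: 35.86 + 1.02q = 107.03 - 0.81q → q* = 38.8907.
Consumer price on the demand curve at q*: 107.03 − 0.81×38.8907 = 75.5285.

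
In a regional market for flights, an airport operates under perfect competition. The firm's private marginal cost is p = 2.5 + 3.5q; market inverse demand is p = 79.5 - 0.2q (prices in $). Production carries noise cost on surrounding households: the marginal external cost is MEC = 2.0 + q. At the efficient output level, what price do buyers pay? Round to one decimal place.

P = $76.3

Social marginal cost = private MC + MEC = 4.5 + 4.5q.
Set SMC = demand: 4.5 + 4.5q = 79.5 - 0.2q → q* = 15.9574.
Consumer price on the demand curve at q*: 79.5 − 0.2×15.9574 = 76.3085.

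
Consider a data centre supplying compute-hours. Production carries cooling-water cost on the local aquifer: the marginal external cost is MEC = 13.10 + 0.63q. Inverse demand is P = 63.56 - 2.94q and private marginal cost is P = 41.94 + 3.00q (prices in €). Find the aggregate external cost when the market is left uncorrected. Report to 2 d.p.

Market equilibrium (private): 41.94 + 3.00q = 63.56 - 2.94q → q_m = 3.6397.
Total external cost = ∫₀^{q_m} (13.10 + 0.63q) dq = 13.10×3.6397 + ½×0.63×3.6397² = 51.8530.

€51.85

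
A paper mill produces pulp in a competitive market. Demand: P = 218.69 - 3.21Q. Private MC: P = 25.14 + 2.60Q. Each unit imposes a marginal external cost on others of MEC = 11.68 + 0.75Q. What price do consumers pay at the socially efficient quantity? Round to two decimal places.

P = 129.70

Social marginal cost = private MC + MEC = 36.82 + 3.35Q.
Set SMC = demand: 36.82 + 3.35Q = 218.69 - 3.21Q → Q* = 27.7241.
Consumer price on the demand curve at Q*: 218.69 − 3.21×27.7241 = 129.6956.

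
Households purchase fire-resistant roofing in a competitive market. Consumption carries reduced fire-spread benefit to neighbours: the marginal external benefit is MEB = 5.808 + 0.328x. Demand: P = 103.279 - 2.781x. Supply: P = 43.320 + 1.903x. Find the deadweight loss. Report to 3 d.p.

Market equilibrium (private): 43.320 + 1.903x = 103.279 - 2.781x → x_m = 12.8008.
Social marginal benefit = demand + MEB = 109.087 - 2.453x.
Set SMB = MC: 109.087 - 2.453x = 43.320 + 1.903x → x* = 15.0980.
Between x* and x_m the wedge SMB − MC runs linearly from 0 to MEB(x_m), so the loss is a triangle.
DWL = ½ × 2.2972 × 10.0067 = 11.4937.

DWL = 11.494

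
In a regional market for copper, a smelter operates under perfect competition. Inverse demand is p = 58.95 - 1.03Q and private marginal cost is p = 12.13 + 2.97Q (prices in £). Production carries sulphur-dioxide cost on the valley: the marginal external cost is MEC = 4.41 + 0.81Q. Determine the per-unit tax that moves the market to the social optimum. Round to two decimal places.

Social marginal cost = private MC + MEC = 16.54 + 3.78Q.
Set SMC = demand: 16.54 + 3.78Q = 58.95 - 1.03Q → Q* = 8.8170.
The Pigouvian tax equals MEC at Q*: 4.41 + 0.81×8.8170 = 11.5518.

tax = £11.55 per unit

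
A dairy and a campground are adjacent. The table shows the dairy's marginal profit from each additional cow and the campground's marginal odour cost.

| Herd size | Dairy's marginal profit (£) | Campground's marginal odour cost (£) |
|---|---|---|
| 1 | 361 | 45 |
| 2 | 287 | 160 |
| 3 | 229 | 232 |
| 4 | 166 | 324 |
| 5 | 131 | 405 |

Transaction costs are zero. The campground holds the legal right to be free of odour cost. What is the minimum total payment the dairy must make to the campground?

£205

Efficient level: marginal profit ≥ marginal odour cost through level 2, so k* = 2.
With the campground holding the right, the dairy must at least compensate total damage at k*: 45 + 160 = 205.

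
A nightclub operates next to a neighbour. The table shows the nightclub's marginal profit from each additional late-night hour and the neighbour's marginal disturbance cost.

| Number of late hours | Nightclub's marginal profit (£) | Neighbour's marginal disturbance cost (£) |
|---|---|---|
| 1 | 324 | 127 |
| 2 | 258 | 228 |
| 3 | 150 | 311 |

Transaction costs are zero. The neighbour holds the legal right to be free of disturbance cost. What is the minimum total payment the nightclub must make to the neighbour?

£355

Efficient level: marginal profit ≥ marginal disturbance cost through level 2, so k* = 2.
With the neighbour holding the right, the nightclub must at least compensate total damage at k*: 127 + 228 = 355.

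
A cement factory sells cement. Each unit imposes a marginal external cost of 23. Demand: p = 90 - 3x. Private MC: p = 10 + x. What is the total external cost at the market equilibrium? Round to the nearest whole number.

460

Market equilibrium (private): 10 + x = 90 - 3x → x_m = 20.0000.
Total external cost = MEC × x_m = 23 × 20.0000 = 460.0000.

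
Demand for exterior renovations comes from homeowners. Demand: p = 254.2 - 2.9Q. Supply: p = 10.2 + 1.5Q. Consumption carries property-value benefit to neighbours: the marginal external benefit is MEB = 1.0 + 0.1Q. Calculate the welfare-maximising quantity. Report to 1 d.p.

Q* = 57.0

Social marginal benefit = demand + MEB = 255.2 - 2.8Q.
Set SMB = MC: 255.2 - 2.8Q = 10.2 + 1.5Q → Q* = 56.9767.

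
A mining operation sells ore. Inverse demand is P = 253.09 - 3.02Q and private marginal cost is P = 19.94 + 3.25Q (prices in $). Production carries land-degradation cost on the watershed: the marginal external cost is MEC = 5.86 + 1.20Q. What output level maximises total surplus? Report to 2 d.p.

Q* = 30.43

Social marginal cost = private MC + MEC = 25.80 + 4.45Q.
Set SMC = demand: 25.80 + 4.45Q = 253.09 - 3.02Q → Q* = 30.4270.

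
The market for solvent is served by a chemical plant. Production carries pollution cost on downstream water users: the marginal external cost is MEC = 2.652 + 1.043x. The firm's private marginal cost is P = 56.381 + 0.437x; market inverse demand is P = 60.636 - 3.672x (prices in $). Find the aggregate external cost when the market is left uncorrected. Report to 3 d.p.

Market equilibrium (private): 56.381 + 0.437x = 60.636 - 3.672x → x_m = 1.0355.
Total external cost = ∫₀^{x_m} (2.652 + 1.043x) dx = 2.652×1.0355 + ½×1.043×1.0355² = 3.3053.

$3.305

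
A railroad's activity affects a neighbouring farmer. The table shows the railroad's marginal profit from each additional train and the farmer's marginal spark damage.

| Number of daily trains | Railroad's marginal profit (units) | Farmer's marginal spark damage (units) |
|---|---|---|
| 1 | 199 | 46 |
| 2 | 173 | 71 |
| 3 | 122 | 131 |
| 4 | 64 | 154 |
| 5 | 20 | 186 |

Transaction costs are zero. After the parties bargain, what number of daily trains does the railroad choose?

Bargaining reaches the level where marginal profit last exceeds marginal spark damage.
That holds through level 2 (173 ≥ 71) but not at 3 (122 < 131).

2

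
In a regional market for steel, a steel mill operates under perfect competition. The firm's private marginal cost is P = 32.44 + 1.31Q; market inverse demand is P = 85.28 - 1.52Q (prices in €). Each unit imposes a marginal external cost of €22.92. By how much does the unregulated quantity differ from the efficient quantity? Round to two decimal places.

Market equilibrium (private): 32.44 + 1.31Q = 85.28 - 1.52Q → Q_m = 18.6714.
Social marginal cost = private MC + MEC = 55.36 + 1.31Q.
Set SMC = demand: 55.36 + 1.31Q = 85.28 - 1.52Q → Q* = 10.5724.
Gap = |18.6714 − 10.5724| = 8.0990.

8.10 units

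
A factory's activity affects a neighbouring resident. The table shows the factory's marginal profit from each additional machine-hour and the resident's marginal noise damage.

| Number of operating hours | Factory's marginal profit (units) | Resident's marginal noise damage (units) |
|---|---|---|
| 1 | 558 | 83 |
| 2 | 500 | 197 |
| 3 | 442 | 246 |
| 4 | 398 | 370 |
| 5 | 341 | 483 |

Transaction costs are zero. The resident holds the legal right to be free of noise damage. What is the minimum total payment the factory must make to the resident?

Efficient level: marginal profit ≥ marginal noise damage through level 4, so k* = 4.
With the resident holding the right, the factory must at least compensate total damage at k*: 83 + 197 + 246 + 370 = 896.

896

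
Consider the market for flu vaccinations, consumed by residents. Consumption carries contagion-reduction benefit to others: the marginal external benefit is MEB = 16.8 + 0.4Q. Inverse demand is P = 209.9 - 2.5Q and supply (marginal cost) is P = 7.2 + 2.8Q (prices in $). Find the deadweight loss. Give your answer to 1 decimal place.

DWL = $105.1

Market equilibrium (private): 7.2 + 2.8Q = 209.9 - 2.5Q → Q_m = 38.2453.
Social marginal benefit = demand + MEB = 226.7 - 2.1Q.
Set SMB = MC: 226.7 - 2.1Q = 7.2 + 2.8Q → Q* = 44.7959.
Between Q* and Q_m the wedge SMB − MC runs linearly from 0 to MEB(Q_m), so the loss is a triangle.
DWL = ½ × 6.5506 × 32.0981 = 105.1309.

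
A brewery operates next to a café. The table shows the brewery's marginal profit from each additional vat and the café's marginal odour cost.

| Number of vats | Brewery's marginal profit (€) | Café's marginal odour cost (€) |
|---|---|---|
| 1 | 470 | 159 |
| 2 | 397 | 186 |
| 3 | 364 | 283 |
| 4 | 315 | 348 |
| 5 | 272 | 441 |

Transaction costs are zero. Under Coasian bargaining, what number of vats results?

Bargaining reaches the level where marginal profit last exceeds marginal odour cost.
That holds through level 3 (364 ≥ 283) but not at 4 (315 < 348).

3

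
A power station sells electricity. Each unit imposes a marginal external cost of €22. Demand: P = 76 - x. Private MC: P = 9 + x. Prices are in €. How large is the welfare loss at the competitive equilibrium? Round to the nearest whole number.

Market equilibrium (private): 9 + x = 76 - x → x_m = 33.5000.
Social marginal cost = private MC + MEC = 31 + x.
Set SMC = demand: 31 + x = 76 - x → x* = 22.5000.
The welfare-loss triangle has base |x_m − x*| and height MEC(x_m) (the vertical gap between SMC and demand is zero at x* and MEC at x_m).
DWL = ½ × 11.0000 × 22.0000 = 121.0000.

DWL = €121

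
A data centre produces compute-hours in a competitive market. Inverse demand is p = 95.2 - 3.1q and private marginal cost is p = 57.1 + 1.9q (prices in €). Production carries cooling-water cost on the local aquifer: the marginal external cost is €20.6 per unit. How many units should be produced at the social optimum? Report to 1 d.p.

Social marginal cost = private MC + MEC = 77.7 + 1.9q.
Set SMC = demand: 77.7 + 1.9q = 95.2 - 3.1q → q* = 3.5000.

q* = 3.5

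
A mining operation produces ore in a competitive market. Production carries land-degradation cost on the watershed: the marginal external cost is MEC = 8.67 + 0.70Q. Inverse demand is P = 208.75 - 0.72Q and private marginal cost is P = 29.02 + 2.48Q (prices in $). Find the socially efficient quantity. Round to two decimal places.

Social marginal cost = private MC + MEC = 37.69 + 3.18Q.
Set SMC = demand: 37.69 + 3.18Q = 208.75 - 0.72Q → Q* = 43.8615.

Q* = 43.86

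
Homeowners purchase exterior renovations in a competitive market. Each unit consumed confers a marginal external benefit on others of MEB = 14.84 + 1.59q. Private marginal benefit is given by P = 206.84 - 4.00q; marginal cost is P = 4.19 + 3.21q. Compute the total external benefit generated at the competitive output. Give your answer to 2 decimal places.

Market equilibrium (private): 4.19 + 3.21q = 206.84 - 4.00q → q_m = 28.1068.
Total external benefit = ∫₀^{q_m} (14.84 + 1.59q) dq = 14.84×28.1068 + ½×1.59×28.1068² = 1045.1487.

1045.15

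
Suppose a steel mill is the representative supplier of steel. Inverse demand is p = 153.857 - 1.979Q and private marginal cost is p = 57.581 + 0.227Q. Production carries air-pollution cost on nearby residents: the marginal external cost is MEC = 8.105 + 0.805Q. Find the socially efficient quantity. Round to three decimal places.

Q* = 29.283

Social marginal cost = private MC + MEC = 65.686 + 1.032Q.
Set SMC = demand: 65.686 + 1.032Q = 153.857 - 1.979Q → Q* = 29.2830.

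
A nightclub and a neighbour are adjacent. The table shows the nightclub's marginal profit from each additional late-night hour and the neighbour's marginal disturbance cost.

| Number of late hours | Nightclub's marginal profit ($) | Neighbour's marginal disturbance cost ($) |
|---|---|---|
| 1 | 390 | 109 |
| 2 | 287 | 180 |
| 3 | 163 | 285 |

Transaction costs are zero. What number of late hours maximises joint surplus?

Bargaining reaches the level where marginal profit last exceeds marginal disturbance cost.
That holds through level 2 (287 ≥ 180) but not at 3 (163 < 285).

2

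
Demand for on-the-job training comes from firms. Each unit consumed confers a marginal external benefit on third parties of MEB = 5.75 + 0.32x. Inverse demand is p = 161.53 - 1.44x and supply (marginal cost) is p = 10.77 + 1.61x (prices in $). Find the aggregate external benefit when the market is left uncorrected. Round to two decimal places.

Market equilibrium (private): 10.77 + 1.61x = 161.53 - 1.44x → x_m = 49.4295.
Total external benefit = ∫₀^{x_m} (5.75 + 0.32x) dx = 5.75×49.4295 + ½×0.32×49.4295² = 675.1437.

$675.14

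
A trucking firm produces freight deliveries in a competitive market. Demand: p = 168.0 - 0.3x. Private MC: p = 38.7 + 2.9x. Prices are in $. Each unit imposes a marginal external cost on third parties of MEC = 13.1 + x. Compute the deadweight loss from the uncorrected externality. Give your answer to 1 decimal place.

Market equilibrium (private): 38.7 + 2.9x = 168.0 - 0.3x → x_m = 40.4063.
Social marginal cost = private MC + MEC = 51.8 + 3.9x.
Set SMC = demand: 51.8 + 3.9x = 168.0 - 0.3x → x* = 27.6667.
The loss is the area between SMC and demand from x* to x_m; with linear curves that's a triangle of height MEC(x_m).
DWL = ½ × 12.7396 × 53.5063 = 340.8244.

DWL = $340.8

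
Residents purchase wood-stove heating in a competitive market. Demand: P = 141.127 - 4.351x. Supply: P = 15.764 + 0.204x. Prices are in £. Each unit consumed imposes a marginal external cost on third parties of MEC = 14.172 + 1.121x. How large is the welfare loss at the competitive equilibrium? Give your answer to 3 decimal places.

Market equilibrium (private): 15.764 + 0.204x = 141.127 - 4.351x → x_m = 27.5221.
Social marginal benefit = demand − MEC = 126.955 - 5.472x.
Set SMB = MC: 126.955 - 5.472x = 15.764 + 0.204x → x* = 19.5897.
The loss is the area between SMB and MC from x* to x_m; with linear curves that's a triangle of height MEC(x_m).
DWL = ½ × 7.9324 × 45.0242 = 178.5750.

DWL = £178.575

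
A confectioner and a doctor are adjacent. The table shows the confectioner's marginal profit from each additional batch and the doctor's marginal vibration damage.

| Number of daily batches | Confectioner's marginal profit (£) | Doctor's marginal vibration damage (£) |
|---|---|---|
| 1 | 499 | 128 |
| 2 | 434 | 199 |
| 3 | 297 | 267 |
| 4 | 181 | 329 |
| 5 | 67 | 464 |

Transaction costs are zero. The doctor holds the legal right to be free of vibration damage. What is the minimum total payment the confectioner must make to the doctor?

£594

Efficient level: marginal profit ≥ marginal vibration damage through level 3, so k* = 3.
With the doctor holding the right, the confectioner must at least compensate total damage at k*: 128 + 199 + 267 = 594.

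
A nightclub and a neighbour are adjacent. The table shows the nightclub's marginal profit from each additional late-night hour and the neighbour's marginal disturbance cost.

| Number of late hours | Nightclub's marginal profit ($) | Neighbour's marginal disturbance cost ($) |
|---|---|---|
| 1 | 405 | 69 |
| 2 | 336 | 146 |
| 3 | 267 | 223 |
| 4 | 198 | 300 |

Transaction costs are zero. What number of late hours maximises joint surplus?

Bargaining reaches the level where marginal profit last exceeds marginal disturbance cost.
That holds through level 3 (267 ≥ 223) but not at 4 (198 < 300).

3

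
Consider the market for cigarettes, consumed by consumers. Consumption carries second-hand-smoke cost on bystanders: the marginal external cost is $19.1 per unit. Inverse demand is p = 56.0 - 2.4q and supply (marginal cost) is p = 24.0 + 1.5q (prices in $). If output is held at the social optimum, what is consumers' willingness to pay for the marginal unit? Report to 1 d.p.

P = $48.1

Social marginal benefit = demand − MEC = 36.9 - 2.4q.
Set SMB = MC: 36.9 - 2.4q = 24.0 + 1.5q → q* = 3.3077.
Consumer price on the demand curve at q*: 56.0 − 2.4×3.3077 = 48.0615.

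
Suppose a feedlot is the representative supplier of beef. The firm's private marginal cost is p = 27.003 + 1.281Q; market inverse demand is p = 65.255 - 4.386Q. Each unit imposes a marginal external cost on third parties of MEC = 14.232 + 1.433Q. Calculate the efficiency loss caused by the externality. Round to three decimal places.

Market equilibrium (private): 27.003 + 1.281Q = 65.255 - 4.386Q → Q_m = 6.7500.
Social marginal cost = private MC + MEC = 41.235 + 2.714Q.
Set SMC = demand: 41.235 + 2.714Q = 65.255 - 4.386Q → Q* = 3.3831.
The loss is the area between SMC and demand from Q* to Q_m; with linear curves that's a triangle of height MEC(Q_m).
DWL = ½ × 3.3669 × 23.9047 = 40.2424.

DWL = 40.242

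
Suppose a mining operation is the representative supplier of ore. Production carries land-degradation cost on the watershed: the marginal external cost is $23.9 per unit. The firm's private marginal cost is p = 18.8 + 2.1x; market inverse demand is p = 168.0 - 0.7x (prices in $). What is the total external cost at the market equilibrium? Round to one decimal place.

$1273.5

Market equilibrium (private): 18.8 + 2.1x = 168.0 - 0.7x → x_m = 53.2857.
Total external cost = MEC × x_m = 23.9 × 53.2857 = 1273.5282.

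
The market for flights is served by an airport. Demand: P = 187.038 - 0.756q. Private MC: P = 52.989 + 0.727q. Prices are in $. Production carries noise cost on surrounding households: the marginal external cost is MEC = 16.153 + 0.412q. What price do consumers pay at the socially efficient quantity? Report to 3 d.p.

P = $140.004

Social marginal cost = private MC + MEC = 69.142 + 1.139q.
Set SMC = demand: 69.142 + 1.139q = 187.038 - 0.756q → q* = 62.2142.
Consumer price on the demand curve at q*: 187.038 − 0.756×62.2142 = 140.0041.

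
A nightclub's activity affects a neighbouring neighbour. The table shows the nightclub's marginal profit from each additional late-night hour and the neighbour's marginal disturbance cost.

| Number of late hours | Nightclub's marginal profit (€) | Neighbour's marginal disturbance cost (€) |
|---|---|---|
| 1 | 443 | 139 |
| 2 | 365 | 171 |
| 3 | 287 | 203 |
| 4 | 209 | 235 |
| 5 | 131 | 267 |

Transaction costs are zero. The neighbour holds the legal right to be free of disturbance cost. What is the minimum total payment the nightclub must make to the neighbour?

€513

Efficient level: marginal profit ≥ marginal disturbance cost through level 3, so k* = 3.
With the neighbour holding the right, the nightclub must at least compensate total damage at k*: 139 + 171 + 203 = 513.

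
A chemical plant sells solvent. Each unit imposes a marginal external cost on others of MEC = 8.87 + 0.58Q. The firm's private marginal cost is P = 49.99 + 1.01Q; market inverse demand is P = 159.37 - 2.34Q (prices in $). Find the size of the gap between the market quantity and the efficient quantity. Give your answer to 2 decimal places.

7.08 units

Market equilibrium (private): 49.99 + 1.01Q = 159.37 - 2.34Q → Q_m = 32.6507.
Social marginal cost = private MC + MEC = 58.86 + 1.59Q.
Set SMC = demand: 58.86 + 1.59Q = 159.37 - 2.34Q → Q* = 25.5751.
Gap = |32.6507 − 25.5751| = 7.0756.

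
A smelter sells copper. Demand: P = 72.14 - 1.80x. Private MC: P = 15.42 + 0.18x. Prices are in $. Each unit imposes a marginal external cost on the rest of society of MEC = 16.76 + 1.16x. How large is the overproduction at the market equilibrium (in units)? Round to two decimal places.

Market equilibrium (private): 15.42 + 0.18x = 72.14 - 1.80x → x_m = 28.6465.
Social marginal cost = private MC + MEC = 32.18 + 1.34x.
Set SMC = demand: 32.18 + 1.34x = 72.14 - 1.80x → x* = 12.7261.
Gap = |28.6465 − 12.7261| = 15.9204.

15.92 units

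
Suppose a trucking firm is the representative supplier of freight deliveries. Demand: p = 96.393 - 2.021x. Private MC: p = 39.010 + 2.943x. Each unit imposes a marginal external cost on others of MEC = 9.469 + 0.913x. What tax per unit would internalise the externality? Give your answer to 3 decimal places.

tax = 16.913 per unit

Social marginal cost = private MC + MEC = 48.479 + 3.856x.
Set SMC = demand: 48.479 + 3.856x = 96.393 - 2.021x → x* = 8.1528.
The Pigouvian tax equals MEC at x*: 9.469 + 0.913×8.1528 = 16.9125.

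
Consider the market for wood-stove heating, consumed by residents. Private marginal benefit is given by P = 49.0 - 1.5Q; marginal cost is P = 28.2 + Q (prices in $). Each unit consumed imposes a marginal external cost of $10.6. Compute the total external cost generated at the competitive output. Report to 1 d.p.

$88.2

Market equilibrium (private): 28.2 + Q = 49.0 - 1.5Q → Q_m = 8.3200.
Total external cost = MEC × Q_m = 10.6 × 8.3200 = 88.1920.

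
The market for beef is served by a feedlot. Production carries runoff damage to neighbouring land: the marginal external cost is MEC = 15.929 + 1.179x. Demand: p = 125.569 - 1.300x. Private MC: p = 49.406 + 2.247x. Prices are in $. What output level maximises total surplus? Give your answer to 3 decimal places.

x* = 12.745

Social marginal cost = private MC + MEC = 65.335 + 3.426x.
Set SMC = demand: 65.335 + 3.426x = 125.569 - 1.300x → x* = 12.7452.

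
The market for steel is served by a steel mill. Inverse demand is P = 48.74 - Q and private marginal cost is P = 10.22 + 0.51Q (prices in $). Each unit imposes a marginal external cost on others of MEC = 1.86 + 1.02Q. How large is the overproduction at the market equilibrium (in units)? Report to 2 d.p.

11.02 units

Market equilibrium (private): 10.22 + 0.51Q = 48.74 - Q → Q_m = 25.5099.
Social marginal cost = private MC + MEC = 12.08 + 1.53Q.
Set SMC = demand: 12.08 + 1.53Q = 48.74 - Q → Q* = 14.4901.
Gap = |25.5099 − 14.4901| = 11.0198.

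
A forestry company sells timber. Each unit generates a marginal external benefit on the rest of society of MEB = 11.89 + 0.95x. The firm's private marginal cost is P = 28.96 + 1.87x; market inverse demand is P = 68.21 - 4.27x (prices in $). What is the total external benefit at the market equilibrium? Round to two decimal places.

$95.42

Market equilibrium (private): 28.96 + 1.87x = 68.21 - 4.27x → x_m = 6.3925.
Total external benefit = ∫₀^{x_m} (11.89 + 0.95x) dx = 11.89×6.3925 + ½×0.95×6.3925² = 95.4173.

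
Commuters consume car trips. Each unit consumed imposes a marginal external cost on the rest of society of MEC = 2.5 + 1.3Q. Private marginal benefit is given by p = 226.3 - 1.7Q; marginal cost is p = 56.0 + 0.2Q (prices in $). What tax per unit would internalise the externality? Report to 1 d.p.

Social marginal benefit = demand − MEC = 223.8 - 3.0Q.
Set SMB = MC: 223.8 - 3.0Q = 56.0 + 0.2Q → Q* = 52.4375.
The Pigouvian tax equals MEC at Q*: 2.5 + 1.3×52.4375 = 70.6688.

tax = $70.7 per unit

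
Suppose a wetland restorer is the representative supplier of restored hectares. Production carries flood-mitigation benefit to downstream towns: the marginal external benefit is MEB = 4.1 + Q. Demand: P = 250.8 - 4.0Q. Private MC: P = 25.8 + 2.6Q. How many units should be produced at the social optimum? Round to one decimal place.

Q* = 40.9

Social marginal cost = private MC − MEB = 21.7 + 1.6Q.
Set SMC = demand: 21.7 + 1.6Q = 250.8 - 4.0Q → Q* = 40.9107.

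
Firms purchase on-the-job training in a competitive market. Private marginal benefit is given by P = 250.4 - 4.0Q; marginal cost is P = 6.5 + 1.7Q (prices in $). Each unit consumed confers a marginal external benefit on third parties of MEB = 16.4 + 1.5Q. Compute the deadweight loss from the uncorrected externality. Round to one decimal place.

Market equilibrium (private): 6.5 + 1.7Q = 250.4 - 4.0Q → Q_m = 42.7895.
Social marginal benefit = demand + MEB = 266.8 - 2.5Q.
Set SMB = MC: 266.8 - 2.5Q = 6.5 + 1.7Q → Q* = 61.9762.
Between Q* and Q_m the wedge SMB − MC runs linearly from 0 to MEB(Q_m), so the loss is a triangle.
DWL = ½ × 19.1867 × 80.5842 = 773.0724.

DWL = $773.1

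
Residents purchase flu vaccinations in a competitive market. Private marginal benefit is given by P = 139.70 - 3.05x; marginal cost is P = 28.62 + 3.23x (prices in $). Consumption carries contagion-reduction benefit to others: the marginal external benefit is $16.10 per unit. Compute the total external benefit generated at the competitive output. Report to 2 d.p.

$284.78

Market equilibrium (private): 28.62 + 3.23x = 139.70 - 3.05x → x_m = 17.6879.
Total external benefit = MEB × x_m = 16.10 × 17.6879 = 284.7752.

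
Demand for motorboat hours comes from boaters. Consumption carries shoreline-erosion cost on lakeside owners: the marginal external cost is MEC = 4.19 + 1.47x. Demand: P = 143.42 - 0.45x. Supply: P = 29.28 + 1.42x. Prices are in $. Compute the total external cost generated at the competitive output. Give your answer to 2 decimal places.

Market equilibrium (private): 29.28 + 1.42x = 143.42 - 0.45x → x_m = 61.0374.
Total external cost = ∫₀^{x_m} (4.19 + 1.47x) dx = 4.19×61.0374 + ½×1.47×61.0374² = 2994.0364.

$2994.04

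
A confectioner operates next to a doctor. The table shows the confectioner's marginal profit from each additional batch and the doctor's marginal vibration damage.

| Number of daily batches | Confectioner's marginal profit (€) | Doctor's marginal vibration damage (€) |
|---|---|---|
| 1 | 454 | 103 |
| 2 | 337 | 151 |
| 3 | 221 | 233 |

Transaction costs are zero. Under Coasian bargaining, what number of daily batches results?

2

Bargaining reaches the level where marginal profit last exceeds marginal vibration damage.
That holds through level 2 (337 ≥ 151) but not at 3 (221 < 233).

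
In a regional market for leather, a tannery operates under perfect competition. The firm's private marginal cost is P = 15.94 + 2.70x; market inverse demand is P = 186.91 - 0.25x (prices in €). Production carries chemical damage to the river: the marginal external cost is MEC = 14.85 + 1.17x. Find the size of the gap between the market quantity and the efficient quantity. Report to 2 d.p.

20.06 units

Market equilibrium (private): 15.94 + 2.70x = 186.91 - 0.25x → x_m = 57.9559.
Social marginal cost = private MC + MEC = 30.79 + 3.87x.
Set SMC = demand: 30.79 + 3.87x = 186.91 - 0.25x → x* = 37.8932.
Gap = |57.9559 − 37.8932| = 20.0627.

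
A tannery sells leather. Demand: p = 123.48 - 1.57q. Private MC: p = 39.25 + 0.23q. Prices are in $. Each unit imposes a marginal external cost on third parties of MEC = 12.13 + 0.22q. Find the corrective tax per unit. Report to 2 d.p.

Social marginal cost = private MC + MEC = 51.38 + 0.45q.
Set SMC = demand: 51.38 + 0.45q = 123.48 - 1.57q → q* = 35.6931.
The Pigouvian tax equals MEC at q*: 12.13 + 0.22×35.6931 = 19.9825.

tax = $19.98 per unit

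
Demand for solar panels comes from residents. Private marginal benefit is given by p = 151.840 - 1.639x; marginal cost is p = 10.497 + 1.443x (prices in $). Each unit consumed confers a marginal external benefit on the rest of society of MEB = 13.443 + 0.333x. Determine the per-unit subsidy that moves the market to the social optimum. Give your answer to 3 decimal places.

Social marginal benefit = demand + MEB = 165.283 - 1.306x.
Set SMB = MC: 165.283 - 1.306x = 10.497 + 1.443x → x* = 56.3063.
The Pigouvian subsidy equals MEB at x*: 13.443 + 0.333×56.3063 = 32.1930.

subsidy = $32.193 per unit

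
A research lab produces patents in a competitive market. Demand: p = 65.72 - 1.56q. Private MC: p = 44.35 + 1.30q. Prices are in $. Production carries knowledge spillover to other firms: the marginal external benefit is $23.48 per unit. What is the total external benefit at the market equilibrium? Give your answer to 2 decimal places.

$175.44

Market equilibrium (private): 44.35 + 1.30q = 65.72 - 1.56q → q_m = 7.4720.
Total external benefit = MEB × q_m = 23.48 × 7.4720 = 175.4426.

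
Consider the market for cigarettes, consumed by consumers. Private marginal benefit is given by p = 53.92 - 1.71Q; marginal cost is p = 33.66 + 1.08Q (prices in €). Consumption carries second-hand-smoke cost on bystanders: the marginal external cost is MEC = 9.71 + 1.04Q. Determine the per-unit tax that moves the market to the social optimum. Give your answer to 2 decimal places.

tax = €12.57 per unit

Social marginal benefit = demand − MEC = 44.21 - 2.75Q.
Set SMB = MC: 44.21 - 2.75Q = 33.66 + 1.08Q → Q* = 2.7546.
The Pigouvian tax equals MEC at Q*: 9.71 + 1.04×2.7546 = 12.5748.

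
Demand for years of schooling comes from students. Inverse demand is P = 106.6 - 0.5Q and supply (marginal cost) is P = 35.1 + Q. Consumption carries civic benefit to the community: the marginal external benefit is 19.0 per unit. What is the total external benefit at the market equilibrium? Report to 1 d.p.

905.7

Market equilibrium (private): 35.1 + Q = 106.6 - 0.5Q → Q_m = 47.6667.
Total external benefit = MEB × Q_m = 19.0 × 47.6667 = 905.6673.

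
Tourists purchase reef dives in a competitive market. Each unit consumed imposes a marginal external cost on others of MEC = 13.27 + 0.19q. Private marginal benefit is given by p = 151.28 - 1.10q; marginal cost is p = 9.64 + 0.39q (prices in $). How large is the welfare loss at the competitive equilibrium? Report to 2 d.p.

Market equilibrium (private): 9.64 + 0.39q = 151.28 - 1.10q → q_m = 95.0604.
Social marginal benefit = demand − MEC = 138.01 - 1.29q.
Set SMB = MC: 138.01 - 1.29q = 9.64 + 0.39q → q* = 76.4107.
The welfare-loss triangle has base |q_m − q*| and height MEC(q_m) (the vertical gap between SMB and MC is zero at q* and MEC at q_m).
DWL = ½ × 18.6497 × 31.3315 = 292.1615.

DWL = $292.16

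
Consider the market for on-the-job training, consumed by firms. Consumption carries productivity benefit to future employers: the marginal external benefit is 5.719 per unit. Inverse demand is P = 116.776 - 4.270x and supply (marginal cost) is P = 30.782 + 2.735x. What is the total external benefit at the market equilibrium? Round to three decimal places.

70.207

Market equilibrium (private): 30.782 + 2.735x = 116.776 - 4.270x → x_m = 12.2761.
Total external benefit = MEB × x_m = 5.719 × 12.2761 = 70.2070.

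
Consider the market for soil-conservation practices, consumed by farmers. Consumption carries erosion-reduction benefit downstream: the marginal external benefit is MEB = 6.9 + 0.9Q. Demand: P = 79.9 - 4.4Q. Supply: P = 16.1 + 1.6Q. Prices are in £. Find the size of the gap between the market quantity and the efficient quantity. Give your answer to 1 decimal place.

3.2 units

Market equilibrium (private): 16.1 + 1.6Q = 79.9 - 4.4Q → Q_m = 10.6333.
Social marginal benefit = demand + MEB = 86.8 - 3.5Q.
Set SMB = MC: 86.8 - 3.5Q = 16.1 + 1.6Q → Q* = 13.8627.
Gap = |10.6333 − 13.8627| = 3.2294.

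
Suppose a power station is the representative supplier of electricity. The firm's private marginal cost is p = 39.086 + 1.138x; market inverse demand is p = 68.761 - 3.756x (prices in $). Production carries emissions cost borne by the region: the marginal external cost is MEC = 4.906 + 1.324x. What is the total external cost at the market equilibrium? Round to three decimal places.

$54.087

Market equilibrium (private): 39.086 + 1.138x = 68.761 - 3.756x → x_m = 6.0635.
Total external cost = ∫₀^{x_m} (4.906 + 1.324x) dx = 4.906×6.0635 + ½×1.324×6.0635² = 54.0866.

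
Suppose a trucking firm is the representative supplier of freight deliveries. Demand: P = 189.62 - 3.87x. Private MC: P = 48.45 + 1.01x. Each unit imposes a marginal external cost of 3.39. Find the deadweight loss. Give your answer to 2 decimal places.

DWL = 1.18

Market equilibrium (private): 48.45 + 1.01x = 189.62 - 3.87x → x_m = 28.9283.
Social marginal cost = private MC + MEC = 51.84 + 1.01x.
Set SMC = demand: 51.84 + 1.01x = 189.62 - 3.87x → x* = 28.2336.
Height of the DWL triangle at x_m is SMC(x_m) − demand(x_m) = MEC(x_m) = 3.3900.
DWL = ½ × 0.6947 × 3.3900 = 1.1775.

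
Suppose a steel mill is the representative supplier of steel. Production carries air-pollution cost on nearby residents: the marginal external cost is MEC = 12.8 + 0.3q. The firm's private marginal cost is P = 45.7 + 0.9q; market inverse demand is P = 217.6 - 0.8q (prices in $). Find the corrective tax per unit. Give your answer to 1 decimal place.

tax = $36.7 per unit

Social marginal cost = private MC + MEC = 58.5 + 1.2q.
Set SMC = demand: 58.5 + 1.2q = 217.6 - 0.8q → q* = 79.5500.
The Pigouvian tax equals MEC at q*: 12.8 + 0.3×79.5500 = 36.6650.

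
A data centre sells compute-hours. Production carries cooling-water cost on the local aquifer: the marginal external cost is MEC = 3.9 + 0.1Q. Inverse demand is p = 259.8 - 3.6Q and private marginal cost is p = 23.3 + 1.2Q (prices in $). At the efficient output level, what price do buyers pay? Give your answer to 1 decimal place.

P = $88.9

Social marginal cost = private MC + MEC = 27.2 + 1.3Q.
Set SMC = demand: 27.2 + 1.3Q = 259.8 - 3.6Q → Q* = 47.4694.
Consumer price on the demand curve at Q*: 259.8 − 3.6×47.4694 = 88.9102.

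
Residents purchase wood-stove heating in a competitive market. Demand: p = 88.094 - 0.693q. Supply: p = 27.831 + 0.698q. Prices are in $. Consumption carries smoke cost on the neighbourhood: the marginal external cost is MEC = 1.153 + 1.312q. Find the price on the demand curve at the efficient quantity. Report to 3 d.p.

Social marginal benefit = demand − MEC = 86.941 - 2.005q.
Set SMB = MC: 86.941 - 2.005q = 27.831 + 0.698q → q* = 21.8683.
Consumer price on the demand curve at q*: 88.094 − 0.693×21.8683 = 72.9393.

P = $72.939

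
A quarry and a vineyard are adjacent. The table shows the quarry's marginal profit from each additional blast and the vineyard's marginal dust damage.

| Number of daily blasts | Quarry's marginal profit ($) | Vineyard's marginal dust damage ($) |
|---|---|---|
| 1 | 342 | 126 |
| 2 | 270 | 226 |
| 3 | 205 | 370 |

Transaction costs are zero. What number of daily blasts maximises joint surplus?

2

Bargaining reaches the level where marginal profit last exceeds marginal dust damage.
That holds through level 2 (270 ≥ 226) but not at 3 (205 < 370).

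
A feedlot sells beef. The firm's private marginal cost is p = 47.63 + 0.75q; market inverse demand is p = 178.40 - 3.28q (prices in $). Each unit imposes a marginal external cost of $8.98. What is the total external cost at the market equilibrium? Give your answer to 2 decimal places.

Market equilibrium (private): 47.63 + 0.75q = 178.40 - 3.28q → q_m = 32.4491.
Total external cost = MEC × q_m = 8.98 × 32.4491 = 291.3929.

$291.39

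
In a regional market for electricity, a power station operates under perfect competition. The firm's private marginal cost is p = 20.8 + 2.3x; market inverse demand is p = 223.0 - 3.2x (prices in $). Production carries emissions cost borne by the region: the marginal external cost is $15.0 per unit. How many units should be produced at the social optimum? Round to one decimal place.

Social marginal cost = private MC + MEC = 35.8 + 2.3x.
Set SMC = demand: 35.8 + 2.3x = 223.0 - 3.2x → x* = 34.0364.

x* = 34.0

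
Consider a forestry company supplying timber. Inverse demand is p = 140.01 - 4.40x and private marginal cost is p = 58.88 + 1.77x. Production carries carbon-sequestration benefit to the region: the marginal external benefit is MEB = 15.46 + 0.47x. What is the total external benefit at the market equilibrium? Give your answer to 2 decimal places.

Market equilibrium (private): 58.88 + 1.77x = 140.01 - 4.40x → x_m = 13.1491.
Total external benefit = ∫₀^{x_m} (15.46 + 0.47x) dx = 15.46×13.1491 + ½×0.47×13.1491² = 243.9163.

243.92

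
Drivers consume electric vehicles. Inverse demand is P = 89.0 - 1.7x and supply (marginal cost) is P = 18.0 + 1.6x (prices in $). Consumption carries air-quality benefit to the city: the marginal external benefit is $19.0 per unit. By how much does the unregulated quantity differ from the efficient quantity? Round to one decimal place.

5.8 units

Market equilibrium (private): 18.0 + 1.6x = 89.0 - 1.7x → x_m = 21.5152.
Social marginal benefit = demand + MEB = 108.0 - 1.7x.
Set SMB = MC: 108.0 - 1.7x = 18.0 + 1.6x → x* = 27.2727.
Gap = |21.5152 − 27.2727| = 5.7575.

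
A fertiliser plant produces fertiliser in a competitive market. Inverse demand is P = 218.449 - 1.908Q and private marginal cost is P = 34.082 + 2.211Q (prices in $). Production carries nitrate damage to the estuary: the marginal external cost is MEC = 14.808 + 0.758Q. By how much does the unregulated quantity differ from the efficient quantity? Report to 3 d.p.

9.993 units

Market equilibrium (private): 34.082 + 2.211Q = 218.449 - 1.908Q → Q_m = 44.7601.
Social marginal cost = private MC + MEC = 48.890 + 2.969Q.
Set SMC = demand: 48.890 + 2.969Q = 218.449 - 1.908Q → Q* = 34.7671.
Gap = |44.7601 − 34.7671| = 9.9930.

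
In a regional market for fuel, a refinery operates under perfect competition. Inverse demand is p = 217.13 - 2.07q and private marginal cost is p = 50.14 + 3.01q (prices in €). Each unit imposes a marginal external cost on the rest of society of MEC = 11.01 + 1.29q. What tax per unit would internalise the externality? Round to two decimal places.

Social marginal cost = private MC + MEC = 61.15 + 4.30q.
Set SMC = demand: 61.15 + 4.30q = 217.13 - 2.07q → q* = 24.4867.
The Pigouvian tax equals MEC at q*: 11.01 + 1.29×24.4867 = 42.5978.

tax = €42.60 per unit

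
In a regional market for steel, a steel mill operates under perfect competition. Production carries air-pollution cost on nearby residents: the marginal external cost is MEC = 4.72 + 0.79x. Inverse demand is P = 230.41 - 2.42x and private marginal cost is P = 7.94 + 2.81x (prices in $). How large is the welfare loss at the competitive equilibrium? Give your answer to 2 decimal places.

Market equilibrium (private): 7.94 + 2.81x = 230.41 - 2.42x → x_m = 42.5373.
Social marginal cost = private MC + MEC = 12.66 + 3.60x.
Set SMC = demand: 12.66 + 3.60x = 230.41 - 2.42x → x* = 36.1711.
The welfare-loss triangle has base |x_m − x*| and height MEC(x_m) (the vertical gap between SMC and demand is zero at x* and MEC at x_m).
DWL = ½ × 6.3662 × 38.3245 = 121.9907.

DWL = $121.99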